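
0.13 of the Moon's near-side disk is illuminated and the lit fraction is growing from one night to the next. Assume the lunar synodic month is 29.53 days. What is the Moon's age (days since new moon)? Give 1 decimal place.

Invert f = (1 − cos θ)/2 to get cos θ = 1 − 2(0.13) = 0.740, hence θ₀ = arccos 0.740 = 42.3°.
The Moon is waxing (0°–180°), so θ = 42.3° directly.
That fraction of the synodic month is 42.3/360 × 29.53 d ≈ 3.47 d.

3.5 days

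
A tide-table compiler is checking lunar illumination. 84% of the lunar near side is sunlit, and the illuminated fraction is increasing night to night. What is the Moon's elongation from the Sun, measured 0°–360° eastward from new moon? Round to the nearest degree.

133°

cos θ = 1 − 2f = -0.680, giving a principal value of 132.8°.
The Moon is waxing (0°–180°), so θ = 132.8° directly.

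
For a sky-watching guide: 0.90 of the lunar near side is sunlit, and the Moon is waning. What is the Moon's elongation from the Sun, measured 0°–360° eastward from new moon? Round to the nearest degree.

217°

Invert f = (1 − cos θ)/2 to get cos θ = 1 − 2(0.90) = -0.800, hence θ₀ = arccos -0.800 = 143.1°.
A waning Moon lies in 180°–360°, so θ = 360° − 143.1° = 216.9°.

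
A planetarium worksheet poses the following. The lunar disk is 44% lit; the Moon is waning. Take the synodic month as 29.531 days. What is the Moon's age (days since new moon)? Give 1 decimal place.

cos θ = 1 − 2f = 0.120, giving a principal value of 83.1°.
Waning ⇒ past full, so θ = 360° − 83.1° = 276.9°.
Age = 29.531 × 276.9°/360° ≈ 22.71 days.

22.7 days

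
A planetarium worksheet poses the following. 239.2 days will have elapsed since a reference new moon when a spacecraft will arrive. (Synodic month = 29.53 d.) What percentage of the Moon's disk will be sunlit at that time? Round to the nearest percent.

10%

239.2/29.53 = 8.100 lunations, so 8 complete cycles and 2.96 d into the next.
Phase angle: θ = 360°·(2.96 d)/(29.53 d) = 36.1°.
With cos θ = 0.808, the lit fraction is (1 − 0.808)/2 ≈ 0.096, so 10%.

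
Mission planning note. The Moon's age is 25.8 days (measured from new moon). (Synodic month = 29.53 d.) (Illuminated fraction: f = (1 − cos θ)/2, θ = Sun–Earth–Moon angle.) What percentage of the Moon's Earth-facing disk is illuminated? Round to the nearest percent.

Phase angle: θ = 360°·(25.8 d)/(29.53 d) = 314.5°.
Illuminated fraction = (1 − cos 314.5°)/2 = (1 − 0.701)/2 ≈ 0.149, so 15%.

15%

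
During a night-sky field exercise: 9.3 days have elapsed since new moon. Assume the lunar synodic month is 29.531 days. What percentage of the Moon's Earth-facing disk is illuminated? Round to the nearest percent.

70%

The Moon has covered 9.3/29.531 of its cycle, so θ ≈ 360° × 9.3/29.531 = 113.4°.
With cos θ = (-0.397), the lit fraction is (1 − (-0.397))/2 ≈ 0.698, so 70%.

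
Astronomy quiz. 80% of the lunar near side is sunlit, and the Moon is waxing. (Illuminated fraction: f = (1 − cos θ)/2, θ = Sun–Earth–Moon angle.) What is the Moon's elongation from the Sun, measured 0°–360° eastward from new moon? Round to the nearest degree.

127°

From f = (1 − cos θ)/2: cos θ = 1 − 2×0.80 = -0.600; arccos → 126.9°.
Waxing ⇒ before full, so θ = 126.9°.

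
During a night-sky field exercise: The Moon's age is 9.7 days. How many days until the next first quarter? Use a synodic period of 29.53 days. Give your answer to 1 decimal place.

27.2 days

First quarter occurs at elongation 90°, i.e. at age 29.53 × 90/360 = 7.383 d.
Already past this cycle's first quarter; the next is at 7.383 + 29.53 = 36.913 d, so 36.913 − 9.7 = 27.213 days.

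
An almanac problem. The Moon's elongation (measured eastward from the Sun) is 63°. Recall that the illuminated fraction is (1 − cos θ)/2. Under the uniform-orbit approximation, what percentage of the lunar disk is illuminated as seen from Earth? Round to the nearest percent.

cos 63° = 0.454, so f = (1 − 0.454)/2 = 0.273, i.e. 27%.

27%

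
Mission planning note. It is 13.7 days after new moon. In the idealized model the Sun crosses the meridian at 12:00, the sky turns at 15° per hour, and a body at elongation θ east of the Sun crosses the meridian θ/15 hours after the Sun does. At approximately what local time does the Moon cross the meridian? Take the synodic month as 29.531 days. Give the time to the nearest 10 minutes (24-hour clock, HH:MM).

Elongation θ = 360° × 13.7/29.531 ≈ 167.0°.
Delay after the Sun = 167.0° / (15°/h) ≈ 11.13 h.
12:00 + 11.134 h ≈ 23:08 → 23:10 to the nearest ten minutes.

23:10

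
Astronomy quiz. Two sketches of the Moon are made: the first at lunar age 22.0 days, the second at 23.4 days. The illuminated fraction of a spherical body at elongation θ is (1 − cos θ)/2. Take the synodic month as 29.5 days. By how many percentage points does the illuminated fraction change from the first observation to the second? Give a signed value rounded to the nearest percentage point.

First observation: θ = 360°·22.0/29.5 = 268.5°, so f = 0.513.
Second observation: θ = 285.6°, f = 0.366.
Δf = 0.366 − 0.513 = -0.147, i.e. -15 pp.

-15 pp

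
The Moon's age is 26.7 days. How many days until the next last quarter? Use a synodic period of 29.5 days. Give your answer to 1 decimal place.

24.9 days

Last quarter is 0.75 of the way through the cycle: age 0.75 × 29.5 = 22.125 d.
This lunation's last quarter (22.125 d) has passed, so add one period: 51.625 − 26.7 = 24.925 days.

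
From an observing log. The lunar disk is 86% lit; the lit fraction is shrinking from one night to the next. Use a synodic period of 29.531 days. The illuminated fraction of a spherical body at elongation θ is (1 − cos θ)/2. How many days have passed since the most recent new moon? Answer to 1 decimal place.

Invert f = (1 − cos θ)/2 to get cos θ = 1 − 2(0.86) = -0.720, hence θ₀ = arccos -0.720 = 136.1°.
Since the Moon is past full (waning), take the reflex angle: θ = 360° − 136.1° = 223.9°.
Age = 29.531 × 223.9°/360° ≈ 18.37 days.

18.4 days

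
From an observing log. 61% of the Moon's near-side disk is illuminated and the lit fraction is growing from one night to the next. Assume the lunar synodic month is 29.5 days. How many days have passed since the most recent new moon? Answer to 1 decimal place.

Invert f = (1 − cos θ)/2 to get cos θ = 1 − 2(0.61) = -0.220, hence θ₀ = arccos -0.220 = 102.7°.
Waxing ⇒ before full, so θ = 102.7°.
At 360°/29.5 d per day, 102.7° corresponds to 8.42 days.

8.4 days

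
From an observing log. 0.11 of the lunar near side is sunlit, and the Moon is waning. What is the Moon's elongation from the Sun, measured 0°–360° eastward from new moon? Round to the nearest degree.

From f = (1 − cos θ)/2: cos θ = 1 − 2×0.11 = 0.780; arccos → 38.7°.
A waning Moon lies in 180°–360°, so θ = 360° − 38.7° = 321.3°.

321°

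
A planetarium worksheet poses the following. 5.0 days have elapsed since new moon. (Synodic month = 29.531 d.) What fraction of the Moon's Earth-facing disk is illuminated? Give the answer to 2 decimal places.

0.26

Phase angle: θ = 360°·(5.0 d)/(29.531 d) = 61.0°.
cos 61.0° = 0.486, so f = (1 − 0.486)/2 = 0.257.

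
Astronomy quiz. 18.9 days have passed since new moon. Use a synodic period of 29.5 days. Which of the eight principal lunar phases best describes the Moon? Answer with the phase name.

At 18.9/29.5 of the cycle, θ ≈ 231° — the waning gibbous range.

waning gibbous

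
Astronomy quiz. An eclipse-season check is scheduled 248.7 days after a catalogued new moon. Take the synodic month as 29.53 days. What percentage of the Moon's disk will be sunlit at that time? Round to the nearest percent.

248.7/29.53 = 8.422 lunations, so 8 complete cycles and 12.46 d into the next.
Elongation θ = 360° × 12.46/29.53 ≈ 151.9°.
Illuminated fraction = (1 − cos 151.9°)/2 = (1 − (-0.882))/2 ≈ 0.941, so 94%.

94%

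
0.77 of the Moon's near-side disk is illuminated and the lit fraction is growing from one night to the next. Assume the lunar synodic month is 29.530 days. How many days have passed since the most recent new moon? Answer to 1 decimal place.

cos θ = 1 − 2f = -0.540, giving a principal value of 122.7°.
Before full moon the principal value applies: θ = 122.7°.
Age = 29.530 × 122.7°/360° ≈ 10.06 days.

10.1 days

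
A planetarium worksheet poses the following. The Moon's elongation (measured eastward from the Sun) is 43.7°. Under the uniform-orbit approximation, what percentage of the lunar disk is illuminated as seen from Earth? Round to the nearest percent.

14%

Half-versine of 43.7°: (1 − 0.723)/2 = 0.139, i.e. 14%.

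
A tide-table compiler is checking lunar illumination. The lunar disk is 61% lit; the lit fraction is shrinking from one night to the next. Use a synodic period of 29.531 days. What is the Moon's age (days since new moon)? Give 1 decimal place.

21.1 days

cos θ = 1 − 2f = -0.220, giving a principal value of 102.7°.
Since the Moon is past full (waning), take the reflex angle: θ = 360° − 102.7° = 257.3°.
At 360°/29.531 d per day, 257.3° corresponds to 21.11 days.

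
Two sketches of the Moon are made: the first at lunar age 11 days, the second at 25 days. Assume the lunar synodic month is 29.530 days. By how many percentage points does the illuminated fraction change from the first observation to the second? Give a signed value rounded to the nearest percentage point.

θ₁ = 360° × 11/29.530 = 134.1°, f₁ = (1 − cos θ₁)/2 = 0.848.
θ₂ = 360° × 25/29.530 = 304.8°, f₂ = (1 − cos θ₂)/2 = 0.215.
Change = f₂ − f₁ = -0.633 → -63 percentage points.

-63 percentage points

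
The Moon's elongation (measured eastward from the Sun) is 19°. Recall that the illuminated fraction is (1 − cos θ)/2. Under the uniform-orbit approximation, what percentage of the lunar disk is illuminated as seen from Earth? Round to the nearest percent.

3%

f = (1 − cos 19°)/2 = (1 − 0.946)/2 ≈ 0.027, i.e. 3%.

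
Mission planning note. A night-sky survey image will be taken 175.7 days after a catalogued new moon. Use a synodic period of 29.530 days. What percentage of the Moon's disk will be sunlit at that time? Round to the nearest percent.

2%

175.7/29.530 = 5.950 lunations, so 5 complete cycles and 28.05 d into the next.
The Moon has covered 28.05/29.530 of its cycle, so θ ≈ 360° × 28.05/29.530 = 342.0°.
cos 342.0° = 0.951, so f = (1 − 0.951)/2 = 0.025, so 2%.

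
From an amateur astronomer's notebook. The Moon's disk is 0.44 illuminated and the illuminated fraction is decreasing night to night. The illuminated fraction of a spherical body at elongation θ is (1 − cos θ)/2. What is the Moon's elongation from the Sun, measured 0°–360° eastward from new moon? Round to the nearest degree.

Invert f = (1 − cos θ)/2 to get cos θ = 1 − 2(0.44) = 0.120, hence θ₀ = arccos 0.120 = 83.1°.
Since the Moon is past full (waning), take the reflex angle: θ = 360° − 83.1° = 276.9°.

277°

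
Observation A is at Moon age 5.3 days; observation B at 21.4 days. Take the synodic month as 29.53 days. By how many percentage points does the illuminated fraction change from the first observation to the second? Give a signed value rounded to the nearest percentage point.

θ₁ = 360° × 5.3/29.53 = 64.6°, f₁ = (1 − cos θ₁)/2 = 0.286.
θ₂ = 360° × 21.4/29.53 = 260.9°, f₂ = (1 − cos θ₂)/2 = 0.579.
Change = f₂ − f₁ = +0.294 → +29 percentage points.

+29 percentage points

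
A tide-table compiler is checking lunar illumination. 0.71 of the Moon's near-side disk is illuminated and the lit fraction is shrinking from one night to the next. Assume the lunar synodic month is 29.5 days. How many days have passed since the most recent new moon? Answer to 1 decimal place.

20.1 days

cos θ = 1 − 2f = -0.420, giving a principal value of 114.8°.
A waning Moon lies in 180°–360°, so θ = 360° − 114.8° = 245.2°.
Age = 29.5 × 245.2°/360° ≈ 20.09 days.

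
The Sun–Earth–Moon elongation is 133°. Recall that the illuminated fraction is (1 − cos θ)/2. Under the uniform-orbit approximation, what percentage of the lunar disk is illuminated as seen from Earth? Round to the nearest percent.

f = (1 − cos 133°)/2 = (1 − (-0.682))/2 ≈ 0.841, i.e. 84%.

84%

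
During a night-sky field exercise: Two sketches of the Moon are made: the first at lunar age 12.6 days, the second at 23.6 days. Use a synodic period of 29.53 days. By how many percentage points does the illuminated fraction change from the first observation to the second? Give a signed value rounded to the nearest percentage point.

-60 pp

θ₁ = 360° × 12.6/29.53 = 153.6°, f₁ = (1 − cos θ₁)/2 = 0.948.
θ₂ = 360° × 23.6/29.53 = 287.7°, f₂ = (1 − cos θ₂)/2 = 0.348.
Change = f₂ − f₁ = -0.600 → -60 percentage points.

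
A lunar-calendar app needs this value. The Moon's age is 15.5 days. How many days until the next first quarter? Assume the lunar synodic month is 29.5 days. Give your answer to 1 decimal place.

21.4 days

First quarter is 0.25 of the way through the cycle: age 0.25 × 29.5 = 7.375 d.
Already past this cycle's first quarter; the next is at 7.375 + 29.5 = 36.875 d, so 36.875 − 15.5 = 21.375 days.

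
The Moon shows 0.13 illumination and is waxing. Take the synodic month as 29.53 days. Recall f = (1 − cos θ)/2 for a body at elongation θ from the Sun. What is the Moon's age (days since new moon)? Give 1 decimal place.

cos θ = 1 − 2f = 0.740, giving a principal value of 42.3°.
Waxing ⇒ before full, so θ = 42.3°.
That fraction of the synodic month is 42.3/360 × 29.53 d ≈ 3.47 d.

3.5 days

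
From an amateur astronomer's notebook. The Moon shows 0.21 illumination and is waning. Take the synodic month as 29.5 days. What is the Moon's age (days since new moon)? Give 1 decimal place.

From f = (1 − cos θ)/2: cos θ = 1 − 2×0.21 = 0.580; arccos → 54.5°.
Since the Moon is past full (waning), take the reflex angle: θ = 360° − 54.5° = 305.5°.
At 360°/29.5 d per day, 305.5° corresponds to 25.03 days.

25.0 days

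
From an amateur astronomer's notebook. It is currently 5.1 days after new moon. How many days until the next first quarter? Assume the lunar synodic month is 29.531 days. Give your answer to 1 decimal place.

First quarter is 0.25 of the way through the cycle: age 0.25 × 29.531 = 7.383 d.
So 2.283 days remain (7.383 − 5.1).

2.3 days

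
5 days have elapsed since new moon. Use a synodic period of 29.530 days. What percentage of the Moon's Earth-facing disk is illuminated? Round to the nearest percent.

The Moon has covered 5/29.530 of its cycle, so θ ≈ 360° × 5/29.530 = 61.0°.
Illuminated fraction = (1 − cos 61.0°)/2 = (1 − 0.485)/2 ≈ 0.257, so 26%.

26%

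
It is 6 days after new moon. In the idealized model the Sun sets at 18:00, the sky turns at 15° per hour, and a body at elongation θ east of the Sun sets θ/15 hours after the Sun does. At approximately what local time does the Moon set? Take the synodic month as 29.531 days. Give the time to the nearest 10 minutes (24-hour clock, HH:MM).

The Moon has covered 6/29.531 of its cycle, so θ ≈ 360° × 6/29.531 = 73.1°.
At 15° of sky rotation per hour, 73.1° corresponds to a 4.88 h lag.
18:00 + 4.876 h ≈ 22:53 → 22:50 to the nearest ten minutes.

22:50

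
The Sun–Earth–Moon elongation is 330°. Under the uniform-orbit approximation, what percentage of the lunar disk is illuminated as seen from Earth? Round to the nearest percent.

7%

f = (1 − cos 330°)/2 = (1 − 0.866)/2 ≈ 0.067, i.e. 7%.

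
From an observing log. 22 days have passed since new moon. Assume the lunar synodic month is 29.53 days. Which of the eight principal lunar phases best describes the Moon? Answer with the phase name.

last quarter

At 22/29.53 of the cycle, θ ≈ 268° — the last quarter range.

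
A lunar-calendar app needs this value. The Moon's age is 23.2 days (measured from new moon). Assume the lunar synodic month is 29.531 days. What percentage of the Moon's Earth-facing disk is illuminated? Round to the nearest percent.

Phase angle: θ = 360°·(23.2 d)/(29.531 d) = 282.8°.
Illuminated fraction = (1 − cos 282.8°)/2 = (1 − 0.222)/2 ≈ 0.389, so 39%.

39%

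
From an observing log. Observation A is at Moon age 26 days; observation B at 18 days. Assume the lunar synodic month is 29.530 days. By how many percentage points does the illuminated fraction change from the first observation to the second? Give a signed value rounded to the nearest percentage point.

+75 pp

First observation: θ = 360°·26/29.530 = 317.0°, so f = 0.135.
Second observation: θ = 219.4°, f = 0.886.
Δf = 0.886 − 0.135 = +0.752, i.e. +75 pp.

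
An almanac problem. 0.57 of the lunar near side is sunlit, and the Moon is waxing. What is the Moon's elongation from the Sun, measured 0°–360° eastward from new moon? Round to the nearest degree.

98°

Invert f = (1 − cos θ)/2 to get cos θ = 1 − 2(0.57) = -0.140, hence θ₀ = arccos -0.140 = 98.0°.
Before full moon the principal value applies: θ = 98.0°.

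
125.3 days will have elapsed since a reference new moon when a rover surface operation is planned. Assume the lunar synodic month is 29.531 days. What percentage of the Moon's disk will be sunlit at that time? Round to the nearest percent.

48%

125.3/29.531 = 4.243 lunations, so 4 complete cycles and 7.18 d into the next.
The Moon has covered 7.18/29.531 of its cycle, so θ ≈ 360° × 7.18/29.531 = 87.5°.
Illuminated fraction = (1 − cos 87.5°)/2 = (1 − 0.044)/2 ≈ 0.478, so 48%.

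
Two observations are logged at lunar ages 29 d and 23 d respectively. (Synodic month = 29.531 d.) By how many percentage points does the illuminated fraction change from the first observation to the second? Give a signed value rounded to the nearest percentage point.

θ₁ = 360° × 29/29.531 = 353.5°, f₁ = (1 − cos θ₁)/2 = 0.003.
θ₂ = 360° × 23/29.531 = 280.4°, f₂ = (1 − cos θ₂)/2 = 0.410.
Change = f₂ − f₁ = +0.407 → +41 percentage points.

+41 pp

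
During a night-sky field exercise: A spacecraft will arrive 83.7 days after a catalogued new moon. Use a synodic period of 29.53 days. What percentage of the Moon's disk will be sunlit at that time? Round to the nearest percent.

83.7 d spans 2 complete synodic months (2 × 29.53 = 59.06 d) plus 24.64 d.
The Moon has covered 24.64/29.53 of its cycle, so θ ≈ 360° × 24.64/29.53 = 300.4°.
With cos θ = 0.506, the lit fraction is (1 − 0.506)/2 ≈ 0.247, so 25%.

25%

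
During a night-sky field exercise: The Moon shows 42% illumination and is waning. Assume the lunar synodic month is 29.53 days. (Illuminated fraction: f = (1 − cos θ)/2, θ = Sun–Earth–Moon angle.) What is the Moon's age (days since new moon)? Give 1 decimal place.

From f = (1 − cos θ)/2: cos θ = 1 − 2×0.42 = 0.160; arccos → 80.8°.
Waning ⇒ past full, so θ = 360° − 80.8° = 279.2°.
At 360°/29.53 d per day, 279.2° corresponds to 22.90 days.

22.9 days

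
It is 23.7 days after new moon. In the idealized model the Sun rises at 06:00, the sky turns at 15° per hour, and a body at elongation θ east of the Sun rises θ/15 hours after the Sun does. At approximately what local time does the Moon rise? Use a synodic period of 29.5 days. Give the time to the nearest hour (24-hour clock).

01:00

Elongation θ = 360° × 23.7/29.5 ≈ 289.2°.
At 15° of sky rotation per hour, 289.2° corresponds to a 19.28 h lag.
06:00 + 19.28 h ≈ 01:17 → 01:00 to the nearest hour.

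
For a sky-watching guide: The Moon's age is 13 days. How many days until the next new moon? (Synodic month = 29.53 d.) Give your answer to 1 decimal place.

16.5 days

One full lunation from the last new moon is 29.53 d; remaining = 29.53 − 13 = 16.530 d.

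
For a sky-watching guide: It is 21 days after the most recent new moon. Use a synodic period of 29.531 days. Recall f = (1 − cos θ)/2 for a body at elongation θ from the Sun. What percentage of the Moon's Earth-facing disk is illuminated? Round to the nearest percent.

The Moon has covered 21/29.531 of its cycle, so θ ≈ 360° × 21/29.531 = 256.0°.
With cos θ = (-0.242), the lit fraction is (1 − (-0.242))/2 ≈ 0.621, so 62%.

62%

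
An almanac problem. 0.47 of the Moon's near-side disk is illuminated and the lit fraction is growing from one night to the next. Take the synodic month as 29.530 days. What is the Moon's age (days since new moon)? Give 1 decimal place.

7.1 days

cos θ = 1 − 2f = 0.060, giving a principal value of 86.6°.
Before full moon the principal value applies: θ = 86.6°.
That fraction of the synodic month is 86.6/360 × 29.530 d ≈ 7.10 d.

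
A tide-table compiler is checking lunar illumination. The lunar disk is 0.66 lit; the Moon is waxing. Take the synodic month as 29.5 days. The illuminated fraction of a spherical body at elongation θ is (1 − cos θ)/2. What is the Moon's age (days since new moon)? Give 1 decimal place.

Invert f = (1 − cos θ)/2 to get cos θ = 1 − 2(0.66) = -0.320, hence θ₀ = arccos -0.320 = 108.7°.
The Moon is waxing (0°–180°), so θ = 108.7° directly.
At 360°/29.5 d per day, 108.7° corresponds to 8.90 days.

8.9 days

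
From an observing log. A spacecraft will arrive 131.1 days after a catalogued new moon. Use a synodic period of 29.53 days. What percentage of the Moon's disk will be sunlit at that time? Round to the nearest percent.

131.1 d spans 4 complete synodic months (4 × 29.53 = 118.12 d) plus 12.98 d.
Phase angle: θ = 360°·(12.98 d)/(29.53 d) = 158.2°.
Illuminated fraction = (1 − cos 158.2°)/2 = (1 − (-0.929))/2 ≈ 0.964, so 96%.

96%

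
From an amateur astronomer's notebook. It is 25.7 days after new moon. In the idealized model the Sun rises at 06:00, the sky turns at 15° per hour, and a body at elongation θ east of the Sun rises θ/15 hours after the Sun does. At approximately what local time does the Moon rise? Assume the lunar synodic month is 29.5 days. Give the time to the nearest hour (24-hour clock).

03:00

Phase angle: θ = 360°·(25.7 d)/(29.5 d) = 313.6°.
Delay after the Sun = 313.6° / (15°/h) ≈ 20.91 h.
06:00 + 20.91 h ≈ 02:55 → 03:00 to the nearest hour.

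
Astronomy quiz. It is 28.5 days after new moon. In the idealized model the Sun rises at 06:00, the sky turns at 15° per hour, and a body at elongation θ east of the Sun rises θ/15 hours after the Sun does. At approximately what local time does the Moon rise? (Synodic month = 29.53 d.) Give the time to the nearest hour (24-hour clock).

05:00

Phase angle: θ = 360°·(28.5 d)/(29.53 d) = 347.4°.
Delay after the Sun = 347.4° / (15°/h) ≈ 23.16 h.
06:00 + 23.16 h ≈ 05:10 → 05:00 to the nearest hour.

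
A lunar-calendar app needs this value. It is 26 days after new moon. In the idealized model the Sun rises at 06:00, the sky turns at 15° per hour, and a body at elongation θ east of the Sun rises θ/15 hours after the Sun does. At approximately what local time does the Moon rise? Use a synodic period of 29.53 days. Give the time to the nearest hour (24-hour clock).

Phase angle: θ = 360°·(26 d)/(29.53 d) = 317.0°.
Delay after the Sun = 317.0° / (15°/h) ≈ 21.13 h.
06:00 + 21.13 h ≈ 03:08 → 03:00 to the nearest hour.

03:00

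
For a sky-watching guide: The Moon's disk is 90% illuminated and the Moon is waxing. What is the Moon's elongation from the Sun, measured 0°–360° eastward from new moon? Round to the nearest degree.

cos θ = 1 − 2f = -0.800, giving a principal value of 143.1°.
Before full moon the principal value applies: θ = 143.1°.

143°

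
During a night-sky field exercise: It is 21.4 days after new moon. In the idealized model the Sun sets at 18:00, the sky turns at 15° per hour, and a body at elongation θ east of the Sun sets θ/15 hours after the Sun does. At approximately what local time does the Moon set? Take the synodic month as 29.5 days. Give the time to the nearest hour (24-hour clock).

11:00

Elongation θ = 360° × 21.4/29.5 ≈ 261.2°.
Delay after the Sun = 261.2° / (15°/h) ≈ 17.41 h.
18:00 + 17.41 h ≈ 11:25 → 11:00 to the nearest hour.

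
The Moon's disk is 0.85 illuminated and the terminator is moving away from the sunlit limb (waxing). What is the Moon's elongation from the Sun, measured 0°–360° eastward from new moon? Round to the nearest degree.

134°

cos θ = 1 − 2f = -0.700, giving a principal value of 134.4°.
The Moon is waxing (0°–180°), so θ = 134.4° directly.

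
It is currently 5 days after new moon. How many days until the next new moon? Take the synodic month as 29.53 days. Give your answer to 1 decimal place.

24.5 days

One full lunation from the last new moon is 29.53 d; remaining = 29.53 − 5 = 24.530 d.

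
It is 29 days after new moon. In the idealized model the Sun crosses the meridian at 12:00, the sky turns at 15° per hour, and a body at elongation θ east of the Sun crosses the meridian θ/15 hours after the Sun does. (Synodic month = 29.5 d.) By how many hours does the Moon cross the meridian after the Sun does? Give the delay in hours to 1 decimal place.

23.6 h

The Moon has covered 29/29.5 of its cycle, so θ ≈ 360° × 29/29.5 = 353.9°.
Delay after the Sun = 353.9° / (15°/h) ≈ 23.59 h.
So the Moon crosses the meridian 23.59 h after the Sun.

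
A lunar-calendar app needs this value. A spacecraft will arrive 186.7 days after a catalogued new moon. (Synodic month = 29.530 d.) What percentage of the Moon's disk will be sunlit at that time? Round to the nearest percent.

72%

186.7 d spans 6 complete synodic months (6 × 29.530 = 177.18 d) plus 9.52 d.
Phase angle: θ = 360°·(9.52 d)/(29.530 d) = 116.1°.
With cos θ = (-0.439), the lit fraction is (1 − (-0.439))/2 ≈ 0.720, so 72%.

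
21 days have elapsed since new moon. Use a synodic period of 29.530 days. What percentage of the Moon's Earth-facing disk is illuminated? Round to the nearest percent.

Phase angle: θ = 360°·(21 d)/(29.530 d) = 256.0°.
Illuminated fraction = (1 − cos 256.0°)/2 = (1 − (-0.242))/2 ≈ 0.621, so 62%.

62%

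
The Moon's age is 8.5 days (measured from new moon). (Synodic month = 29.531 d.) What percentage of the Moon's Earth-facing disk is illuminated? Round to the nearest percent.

Phase angle: θ = 360°·(8.5 d)/(29.531 d) = 103.6°.
Illuminated fraction = (1 − cos 103.6°)/2 = (1 − (-0.235))/2 ≈ 0.618, so 62%.

62%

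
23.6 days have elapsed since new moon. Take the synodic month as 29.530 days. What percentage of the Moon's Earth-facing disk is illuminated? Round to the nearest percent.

The Moon has covered 23.6/29.530 of its cycle, so θ ≈ 360° × 23.6/29.530 = 287.7°.
cos 287.7° = 0.304, so f = (1 − 0.304)/2 = 0.348, so 35%.

35%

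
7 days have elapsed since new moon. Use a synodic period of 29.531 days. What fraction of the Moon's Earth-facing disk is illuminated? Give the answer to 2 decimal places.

0.46

The Moon has covered 7/29.531 of its cycle, so θ ≈ 360° × 7/29.531 = 85.3°.
With cos θ = 0.081, the lit fraction is (1 − 0.081)/2 ≈ 0.459.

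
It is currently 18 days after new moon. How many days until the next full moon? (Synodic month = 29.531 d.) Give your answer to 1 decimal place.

Full moon is 0.5 of the way through the cycle: age 0.5 × 29.531 = 14.765 d.
Already past this cycle's full moon; the next is at 14.765 + 29.531 = 44.296 d, so 44.296 − 18 = 26.296 days.

26.3 days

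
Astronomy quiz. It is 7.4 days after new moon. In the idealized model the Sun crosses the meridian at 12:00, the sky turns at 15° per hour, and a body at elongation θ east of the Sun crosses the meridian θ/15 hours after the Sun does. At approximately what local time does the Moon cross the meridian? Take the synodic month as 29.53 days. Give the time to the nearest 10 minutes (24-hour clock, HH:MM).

18:00

The Moon has covered 7.4/29.53 of its cycle, so θ ≈ 360° × 7.4/29.53 = 90.2°.
The Moon trails the Sun by θ/15 = 90.2/15 ≈ 6.01 hours.
12:00 + 6.014 h ≈ 18:01 → 18:00 to the nearest ten minutes.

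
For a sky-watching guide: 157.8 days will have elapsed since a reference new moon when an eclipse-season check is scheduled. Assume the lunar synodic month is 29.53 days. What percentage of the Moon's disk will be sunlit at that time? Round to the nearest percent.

157.8/29.53 = 5.344 lunations, so 5 complete cycles and 10.15 d into the next.
Phase angle: θ = 360°·(10.15 d)/(29.53 d) = 123.7°.
With cos θ = (-0.555), the lit fraction is (1 − (-0.555))/2 ≈ 0.778, so 78%.

78%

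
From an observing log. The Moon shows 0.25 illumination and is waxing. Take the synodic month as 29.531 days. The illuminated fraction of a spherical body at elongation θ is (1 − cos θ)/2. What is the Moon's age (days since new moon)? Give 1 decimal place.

Invert f = (1 − cos θ)/2 to get cos θ = 1 − 2(0.25) = 0.500, hence θ₀ = arccos 0.500 = 60.0°.
The Moon is waxing (0°–180°), so θ = 60.0° directly.
That fraction of the synodic month is 60.0/360 × 29.531 d ≈ 4.92 d.

4.9 days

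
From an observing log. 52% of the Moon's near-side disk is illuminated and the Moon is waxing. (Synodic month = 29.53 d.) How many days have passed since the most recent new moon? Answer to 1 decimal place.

From f = (1 − cos θ)/2: cos θ = 1 − 2×0.52 = -0.040; arccos → 92.3°.
Before full moon the principal value applies: θ = 92.3°.
Age = 29.53 × 92.3°/360° ≈ 7.57 days.

7.6 days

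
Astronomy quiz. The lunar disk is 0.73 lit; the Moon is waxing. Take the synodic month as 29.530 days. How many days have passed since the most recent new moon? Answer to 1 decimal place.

Invert f = (1 − cos θ)/2 to get cos θ = 1 − 2(0.73) = -0.460, hence θ₀ = arccos -0.460 = 117.4°.
Before full moon the principal value applies: θ = 117.4°.
At 360°/29.530 d per day, 117.4° corresponds to 9.63 days.

9.6 days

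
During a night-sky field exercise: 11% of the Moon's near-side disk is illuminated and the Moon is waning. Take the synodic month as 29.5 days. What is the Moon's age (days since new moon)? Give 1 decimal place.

26.3 days

cos θ = 1 − 2f = 0.780, giving a principal value of 38.7°.
A waning Moon lies in 180°–360°, so θ = 360° − 38.7° = 321.3°.
At 360°/29.5 d per day, 321.3° corresponds to 26.33 days.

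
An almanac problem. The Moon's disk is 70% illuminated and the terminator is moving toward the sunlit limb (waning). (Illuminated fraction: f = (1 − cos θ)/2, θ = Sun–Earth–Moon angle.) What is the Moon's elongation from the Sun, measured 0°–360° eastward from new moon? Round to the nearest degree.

cos θ = 1 − 2f = -0.400, giving a principal value of 113.6°.
Since the Moon is past full (waning), take the reflex angle: θ = 360° − 113.6° = 246.4°.

246°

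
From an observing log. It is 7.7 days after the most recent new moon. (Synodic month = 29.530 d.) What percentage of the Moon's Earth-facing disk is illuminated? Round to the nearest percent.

The Moon has covered 7.7/29.530 of its cycle, so θ ≈ 360° × 7.7/29.530 = 93.9°.
With cos θ = (-0.068), the lit fraction is (1 − (-0.068))/2 ≈ 0.534, so 53%.

53%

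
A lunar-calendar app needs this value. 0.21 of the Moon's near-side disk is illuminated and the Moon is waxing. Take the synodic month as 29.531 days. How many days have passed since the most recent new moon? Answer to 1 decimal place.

4.5 days

cos θ = 1 − 2f = 0.580, giving a principal value of 54.5°.
The Moon is waxing (0°–180°), so θ = 54.5° directly.
That fraction of the synodic month is 54.5/360 × 29.531 d ≈ 4.47 d.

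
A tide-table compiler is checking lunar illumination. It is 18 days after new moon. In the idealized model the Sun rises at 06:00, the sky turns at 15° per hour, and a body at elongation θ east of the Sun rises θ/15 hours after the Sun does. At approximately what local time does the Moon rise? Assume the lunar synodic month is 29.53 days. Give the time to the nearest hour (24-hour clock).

21:00

The Moon has covered 18/29.53 of its cycle, so θ ≈ 360° × 18/29.53 = 219.4°.
At 15° of sky rotation per hour, 219.4° corresponds to a 14.63 h lag.
06:00 + 14.63 h ≈ 20:38 → 21:00 to the nearest hour.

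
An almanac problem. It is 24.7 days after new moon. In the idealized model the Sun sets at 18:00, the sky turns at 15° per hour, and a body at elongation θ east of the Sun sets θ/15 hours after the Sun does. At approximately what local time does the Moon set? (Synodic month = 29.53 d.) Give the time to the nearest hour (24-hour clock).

Phase angle: θ = 360°·(24.7 d)/(29.53 d) = 301.1°.
At 15° of sky rotation per hour, 301.1° corresponds to a 20.07 h lag.
18:00 + 20.07 h ≈ 14:04 → 14:00 to the nearest hour.

14:00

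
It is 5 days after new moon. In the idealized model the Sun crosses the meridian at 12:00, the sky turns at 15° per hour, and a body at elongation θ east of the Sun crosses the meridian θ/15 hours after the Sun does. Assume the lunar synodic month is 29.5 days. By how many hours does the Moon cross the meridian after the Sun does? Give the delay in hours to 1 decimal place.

The Moon has covered 5/29.5 of its cycle, so θ ≈ 360° × 5/29.5 = 61.0°.
Delay after the Sun = 61.0° / (15°/h) ≈ 4.07 h.
So the Moon crosses the meridian 4.07 h after the Sun.

4.1 h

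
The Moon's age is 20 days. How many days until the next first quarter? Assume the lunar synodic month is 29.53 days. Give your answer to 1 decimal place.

First quarter occurs at elongation 90°, i.e. at age 29.53 × 90/360 = 7.383 d.
This lunation's first quarter (7.383 d) has passed, so add one period: 36.913 − 20 = 16.913 days.

16.9 days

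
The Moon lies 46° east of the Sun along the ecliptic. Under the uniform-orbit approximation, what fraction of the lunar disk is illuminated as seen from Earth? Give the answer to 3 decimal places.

Half-versine of 46°: (1 − 0.695)/2 = 0.153.

0.153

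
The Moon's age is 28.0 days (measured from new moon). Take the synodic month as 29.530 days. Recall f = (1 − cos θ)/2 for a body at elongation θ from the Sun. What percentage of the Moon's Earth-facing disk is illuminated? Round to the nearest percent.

3%

The Moon has covered 28.0/29.530 of its cycle, so θ ≈ 360° × 28.0/29.530 = 341.3°.
Illuminated fraction = (1 − cos 341.3°)/2 = (1 − 0.947)/2 ≈ 0.026, so 3%.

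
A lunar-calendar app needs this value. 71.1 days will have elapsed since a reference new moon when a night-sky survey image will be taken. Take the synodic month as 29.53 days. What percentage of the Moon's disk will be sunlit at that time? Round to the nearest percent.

92%

71.1/29.53 = 2.408 lunations, so 2 complete cycles and 12.04 d into the next.
Elongation θ = 360° × 12.04/29.53 ≈ 146.8°.
Illuminated fraction = (1 − cos 146.8°)/2 = (1 − (-0.837))/2 ≈ 0.918, so 92%.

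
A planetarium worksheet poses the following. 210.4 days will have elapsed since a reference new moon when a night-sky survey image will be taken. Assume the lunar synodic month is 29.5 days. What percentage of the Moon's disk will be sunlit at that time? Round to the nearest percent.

210.4 d spans 7 complete synodic months (7 × 29.5 = 206.50 d) plus 3.90 d.
The Moon has covered 3.90/29.5 of its cycle, so θ ≈ 360° × 3.90/29.5 = 47.6°.
cos 47.6° = 0.674, so f = (1 − 0.674)/2 = 0.163, so 16%.

16%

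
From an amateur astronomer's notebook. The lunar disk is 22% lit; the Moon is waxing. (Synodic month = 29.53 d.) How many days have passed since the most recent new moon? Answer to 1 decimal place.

4.6 days

From f = (1 − cos θ)/2: cos θ = 1 − 2×0.22 = 0.560; arccos → 55.9°.
Before full moon the principal value applies: θ = 55.9°.
That fraction of the synodic month is 55.9/360 × 29.53 d ≈ 4.59 d.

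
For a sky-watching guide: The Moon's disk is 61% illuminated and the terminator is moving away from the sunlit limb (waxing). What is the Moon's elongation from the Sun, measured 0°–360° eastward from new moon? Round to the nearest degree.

From f = (1 − cos θ)/2: cos θ = 1 − 2×0.61 = -0.220; arccos → 102.7°.
Waxing ⇒ before full, so θ = 102.7°.

103°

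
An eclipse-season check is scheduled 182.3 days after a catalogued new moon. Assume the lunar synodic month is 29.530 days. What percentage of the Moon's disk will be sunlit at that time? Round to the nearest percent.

27%

Reduce mod P: 182.3 − 6×29.530 = 5.12 d into the current lunation.
Elongation θ = 360° × 5.12/29.530 ≈ 62.4°.
Illuminated fraction = (1 − cos 62.4°)/2 = (1 − 0.463)/2 ≈ 0.268, so 27%.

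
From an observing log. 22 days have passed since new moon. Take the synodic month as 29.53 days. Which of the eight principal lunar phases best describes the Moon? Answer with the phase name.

θ ≈ 360° × 22/29.53 = 268°, which falls in the last quarter sector.

last quarter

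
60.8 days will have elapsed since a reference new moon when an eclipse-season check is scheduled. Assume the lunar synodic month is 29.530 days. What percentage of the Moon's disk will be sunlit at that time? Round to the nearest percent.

3%

60.8 d spans 2 complete synodic months (2 × 29.530 = 59.06 d) plus 1.74 d.
Phase angle: θ = 360°·(1.74 d)/(29.530 d) = 21.2°.
With cos θ = 0.932, the lit fraction is (1 − 0.932)/2 ≈ 0.034, so 3%.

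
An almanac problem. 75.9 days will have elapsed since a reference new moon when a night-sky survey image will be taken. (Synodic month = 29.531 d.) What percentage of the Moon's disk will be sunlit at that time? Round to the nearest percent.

75.9/29.531 = 2.570 lunations, so 2 complete cycles and 16.84 d into the next.
The Moon has covered 16.84/29.531 of its cycle, so θ ≈ 360° × 16.84/29.531 = 205.3°.
With cos θ = (-0.904), the lit fraction is (1 − (-0.904))/2 ≈ 0.952, so 95%.

95%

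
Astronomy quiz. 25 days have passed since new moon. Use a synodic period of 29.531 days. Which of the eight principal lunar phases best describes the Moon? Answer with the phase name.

θ ≈ 360° × 25/29.531 = 305°, which falls in the waning crescent sector.

waning crescent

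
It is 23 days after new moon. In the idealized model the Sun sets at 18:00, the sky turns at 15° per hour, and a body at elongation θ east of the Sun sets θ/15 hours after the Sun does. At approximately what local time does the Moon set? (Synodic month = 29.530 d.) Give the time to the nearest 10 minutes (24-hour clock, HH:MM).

The Moon has covered 23/29.530 of its cycle, so θ ≈ 360° × 23/29.530 = 280.4°.
At 15° of sky rotation per hour, 280.4° corresponds to a 18.69 h lag.
18:00 + 18.693 h ≈ 12:42 → 12:40 to the nearest ten minutes.

12:40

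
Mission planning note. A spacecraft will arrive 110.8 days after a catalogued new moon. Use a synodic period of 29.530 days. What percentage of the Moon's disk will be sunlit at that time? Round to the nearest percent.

Reduce mod P: 110.8 − 3×29.530 = 22.21 d into the current lunation.
Phase angle: θ = 360°·(22.21 d)/(29.530 d) = 270.8°.
cos 270.8° = 0.013, so f = (1 − 0.013)/2 = 0.493, so 49%.

49%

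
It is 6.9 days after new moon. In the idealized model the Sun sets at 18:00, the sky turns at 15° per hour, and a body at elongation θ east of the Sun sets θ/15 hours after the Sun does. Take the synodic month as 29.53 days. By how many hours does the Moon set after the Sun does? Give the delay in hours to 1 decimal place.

5.6 h

Phase angle: θ = 360°·(6.9 d)/(29.53 d) = 84.1°.
The Moon trails the Sun by θ/15 = 84.1/15 ≈ 5.61 hours.
So the Moon sets 5.61 h after the Sun.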